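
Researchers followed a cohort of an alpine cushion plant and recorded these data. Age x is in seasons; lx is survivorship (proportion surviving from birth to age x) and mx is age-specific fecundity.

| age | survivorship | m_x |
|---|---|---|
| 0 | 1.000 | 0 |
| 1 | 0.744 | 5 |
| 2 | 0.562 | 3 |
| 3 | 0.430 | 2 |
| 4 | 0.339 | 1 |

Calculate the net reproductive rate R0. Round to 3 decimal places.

6.605

lx·mx by age: 0, 3.72, 1.686, 0.86, 0.339
R0 = Σ lx·mx = 6.605 → 6.605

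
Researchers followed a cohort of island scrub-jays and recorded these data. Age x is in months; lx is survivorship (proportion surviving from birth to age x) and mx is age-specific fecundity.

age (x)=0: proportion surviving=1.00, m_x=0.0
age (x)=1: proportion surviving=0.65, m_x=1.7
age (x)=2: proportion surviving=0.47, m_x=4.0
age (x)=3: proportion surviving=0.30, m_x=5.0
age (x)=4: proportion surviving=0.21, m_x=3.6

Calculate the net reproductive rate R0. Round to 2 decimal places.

5.24

lx·mx by age: 0, 1.105, 1.88, 1.5, 0.756
R0 = Σ lx·mx = 5.241 → 5.24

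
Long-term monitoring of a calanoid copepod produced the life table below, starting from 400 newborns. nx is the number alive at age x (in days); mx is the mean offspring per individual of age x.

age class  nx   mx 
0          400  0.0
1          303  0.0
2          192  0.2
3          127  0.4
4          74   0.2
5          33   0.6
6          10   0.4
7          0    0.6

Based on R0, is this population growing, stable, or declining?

declining

lx = nx/n0 = nx/400: 1, 0.7575, 0.48, 0.3175, 0.185, 0.0825, 0.025, 0
R0 = Σ lx·mx = 0 + 0 + 0.096 + 0.127 + 0.037 + 0.0495 + 0.01 + 0 = 0.3195
R0 < 1, so the population is declining.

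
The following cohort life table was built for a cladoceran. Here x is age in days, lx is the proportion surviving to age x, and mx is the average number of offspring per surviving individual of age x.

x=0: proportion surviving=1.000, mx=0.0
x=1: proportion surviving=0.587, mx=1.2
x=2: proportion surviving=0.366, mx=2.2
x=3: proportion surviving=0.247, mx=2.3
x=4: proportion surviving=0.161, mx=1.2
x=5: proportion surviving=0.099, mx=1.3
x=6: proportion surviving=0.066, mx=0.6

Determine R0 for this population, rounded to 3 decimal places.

2.439

lx·mx by age: 0, 0.7044, 0.8052, 0.5681, 0.1932, 0.1287, 0.0396
R0 = Σ lx·mx = 2.4392 → 2.439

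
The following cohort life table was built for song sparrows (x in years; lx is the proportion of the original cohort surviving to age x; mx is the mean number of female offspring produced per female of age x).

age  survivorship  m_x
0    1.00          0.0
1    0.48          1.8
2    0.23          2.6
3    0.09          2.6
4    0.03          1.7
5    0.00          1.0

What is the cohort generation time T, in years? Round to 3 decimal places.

lx·mx: 0, 0.864, 0.598, 0.234, 0.051, 0 → R0 = 1.747
x·lx·mx: 0, 0.864, 1.196, 0.702, 0.204, 0 → Σ = 2.966
T = 2.966 / 1.747 = 1.697768… → 1.698

1.698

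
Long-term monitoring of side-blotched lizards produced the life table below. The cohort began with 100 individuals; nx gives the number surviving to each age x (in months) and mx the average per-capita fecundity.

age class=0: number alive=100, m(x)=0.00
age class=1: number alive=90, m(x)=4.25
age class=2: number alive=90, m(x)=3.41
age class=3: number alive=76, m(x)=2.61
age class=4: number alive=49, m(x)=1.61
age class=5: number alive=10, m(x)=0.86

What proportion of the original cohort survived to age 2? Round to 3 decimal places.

l_2 = n_2/n_0 = 90/100 = 0.9 → 0.900

0.900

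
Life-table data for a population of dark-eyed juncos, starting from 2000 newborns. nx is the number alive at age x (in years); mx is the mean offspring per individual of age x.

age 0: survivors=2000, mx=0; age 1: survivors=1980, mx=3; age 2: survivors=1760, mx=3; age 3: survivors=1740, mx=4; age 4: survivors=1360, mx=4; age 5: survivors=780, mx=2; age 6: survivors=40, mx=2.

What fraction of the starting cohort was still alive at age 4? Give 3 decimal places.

l_4 = n_4/n_0 = 1360/2000 = 0.68 → 0.680

0.680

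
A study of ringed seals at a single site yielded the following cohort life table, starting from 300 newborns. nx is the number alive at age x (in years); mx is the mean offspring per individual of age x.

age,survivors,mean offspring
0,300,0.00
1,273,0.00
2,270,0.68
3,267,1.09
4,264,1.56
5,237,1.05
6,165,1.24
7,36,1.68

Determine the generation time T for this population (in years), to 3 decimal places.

4.129

lx = nx/n0 = nx/300: 1, 0.91, 0.9, 0.89, 0.88, 0.79, 0.55, 0.12
lx·mx: 0, 0, 0.612, 0.9701, 1.3728, 0.8295, 0.682, 0.2016 → R0 = 4.668
x·lx·mx: 0, 0, 1.224, 2.9103, 5.4912, 4.1475, 4.092, 1.4112 → Σ = 19.2762
T = 19.2762 / 4.668 = 4.129434… → 4.129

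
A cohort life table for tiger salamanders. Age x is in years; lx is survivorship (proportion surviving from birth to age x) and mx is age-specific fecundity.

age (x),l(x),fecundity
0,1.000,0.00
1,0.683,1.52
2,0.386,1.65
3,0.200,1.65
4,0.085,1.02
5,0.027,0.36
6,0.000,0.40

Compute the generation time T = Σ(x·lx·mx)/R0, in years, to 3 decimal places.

1.759

lx·mx: 0, 1.03816, 0.6369, 0.33, 0.0867, 0.00972, 0 → R0 = 2.10148
x·lx·mx: 0, 1.03816, 1.2738, 0.99, 0.3468, 0.0486, 0 → Σ = 3.69736
T = 3.69736 / 2.10148 = 1.759408… → 1.759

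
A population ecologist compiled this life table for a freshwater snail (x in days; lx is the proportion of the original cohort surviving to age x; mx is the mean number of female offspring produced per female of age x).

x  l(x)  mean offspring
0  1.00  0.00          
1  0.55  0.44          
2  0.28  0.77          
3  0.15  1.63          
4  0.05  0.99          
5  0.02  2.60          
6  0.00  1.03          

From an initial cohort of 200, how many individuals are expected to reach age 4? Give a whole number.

Expected survivors = N0 · l_4 = 200 × 0.05 = 10 → 10

10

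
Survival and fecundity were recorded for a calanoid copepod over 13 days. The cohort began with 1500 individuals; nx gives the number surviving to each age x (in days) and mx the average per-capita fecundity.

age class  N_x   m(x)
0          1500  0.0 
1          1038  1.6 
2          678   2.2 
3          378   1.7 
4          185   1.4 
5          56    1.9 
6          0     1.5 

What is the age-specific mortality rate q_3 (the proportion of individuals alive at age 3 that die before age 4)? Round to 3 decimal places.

0.511

lx = nx/n0 = nx/1500: 1, 0.692, 0.452, 0.252, 0.12333…, 0.03733…, 0
q_3 = (l_3 − l_4) / l_3 = (0.252 − 0.123333…) / 0.252
     = 0.128667… / 0.252 = 0.510582… → 0.511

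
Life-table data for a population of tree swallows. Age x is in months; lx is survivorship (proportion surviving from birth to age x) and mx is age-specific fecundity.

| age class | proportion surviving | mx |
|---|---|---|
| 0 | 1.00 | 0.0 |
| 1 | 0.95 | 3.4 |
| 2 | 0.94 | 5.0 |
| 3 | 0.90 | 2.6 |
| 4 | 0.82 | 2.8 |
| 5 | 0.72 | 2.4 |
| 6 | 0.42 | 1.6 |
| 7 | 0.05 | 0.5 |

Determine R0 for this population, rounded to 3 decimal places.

lx·mx by age: 0, 3.23, 4.7, 2.34, 2.296, 1.728, 0.672, 0.025
R0 = Σ lx·mx = 14.991 → 14.991

14.991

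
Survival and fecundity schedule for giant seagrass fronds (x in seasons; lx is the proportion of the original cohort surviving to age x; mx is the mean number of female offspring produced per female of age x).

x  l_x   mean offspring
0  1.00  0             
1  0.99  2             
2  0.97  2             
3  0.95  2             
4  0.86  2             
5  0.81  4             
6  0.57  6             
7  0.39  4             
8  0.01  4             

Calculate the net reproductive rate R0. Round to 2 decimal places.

15.80

lx·mx by age: 0, 1.98, 1.94, 1.9, 1.72, 3.24, 3.42, 1.56, 0.04
R0 = Σ lx·mx = 15.8 → 15.80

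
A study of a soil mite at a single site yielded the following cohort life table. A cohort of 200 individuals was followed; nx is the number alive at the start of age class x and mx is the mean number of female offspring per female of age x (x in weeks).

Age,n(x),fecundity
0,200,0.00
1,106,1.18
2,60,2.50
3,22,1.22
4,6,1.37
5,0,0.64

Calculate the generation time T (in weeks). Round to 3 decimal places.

lx = nx/n0 = nx/200: 1, 0.53, 0.3, 0.11, 0.03, 0
lx·mx: 0, 0.6254, 0.75, 0.1342, 0.0411, 0 → R0 = 1.5507
x·lx·mx: 0, 0.6254, 1.5, 0.4026, 0.1644, 0 → Σ = 2.6924
T = 2.6924 / 1.5507 = 1.736248… → 1.736

1.736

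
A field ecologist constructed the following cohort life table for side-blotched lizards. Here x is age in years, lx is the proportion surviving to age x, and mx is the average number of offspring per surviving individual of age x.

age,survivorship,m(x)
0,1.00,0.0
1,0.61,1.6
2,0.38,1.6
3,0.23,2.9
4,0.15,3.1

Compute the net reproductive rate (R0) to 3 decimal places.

2.716

lx·mx by age: 0, 0.976, 0.608, 0.667, 0.465
R0 = Σ lx·mx = 2.716 → 2.716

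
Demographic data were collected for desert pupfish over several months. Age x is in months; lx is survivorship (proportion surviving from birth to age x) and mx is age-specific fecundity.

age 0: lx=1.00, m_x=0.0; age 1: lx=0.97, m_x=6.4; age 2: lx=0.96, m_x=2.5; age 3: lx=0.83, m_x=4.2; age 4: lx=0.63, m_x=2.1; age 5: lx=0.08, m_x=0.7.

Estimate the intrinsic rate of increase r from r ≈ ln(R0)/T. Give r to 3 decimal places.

1.296

R0 = Σ lx·mx = 0 + 6.208 + 2.4 + 3.486 + 1.323 + 0.056 = 13.473
Σ x·lx·mx = 27.038; T = 27.038/13.473 = 2.00683…
r ≈ ln(R0)/T = ln(13.473)/2.00683… = 1.29592… → 1.296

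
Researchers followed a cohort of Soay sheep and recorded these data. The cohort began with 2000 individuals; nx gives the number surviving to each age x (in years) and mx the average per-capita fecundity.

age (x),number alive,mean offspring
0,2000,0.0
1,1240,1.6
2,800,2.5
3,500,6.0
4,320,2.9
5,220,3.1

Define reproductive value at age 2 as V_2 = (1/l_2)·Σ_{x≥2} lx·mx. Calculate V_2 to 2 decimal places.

8.26

lx = nx/n0 = nx/2000: 1, 0.62, 0.4, 0.25, 0.16, 0.11
lx·mx for x ≥ 2: 1, 1.5, 0.464, 0.341 → sum = 3.305
V_2 = 3.305 / l_2 = 3.305 / 0.4 = 8.2625 → 8.26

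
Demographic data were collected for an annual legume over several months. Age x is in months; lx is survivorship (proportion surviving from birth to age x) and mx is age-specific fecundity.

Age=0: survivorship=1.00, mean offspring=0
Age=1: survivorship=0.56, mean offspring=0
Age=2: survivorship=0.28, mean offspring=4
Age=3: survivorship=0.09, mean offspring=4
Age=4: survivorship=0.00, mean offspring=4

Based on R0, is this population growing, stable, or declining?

R0 = Σ lx·mx = 0 + 0 + 1.12 + 0.36 + 0 = 1.48
R0 > 1, so the population is growing.

growing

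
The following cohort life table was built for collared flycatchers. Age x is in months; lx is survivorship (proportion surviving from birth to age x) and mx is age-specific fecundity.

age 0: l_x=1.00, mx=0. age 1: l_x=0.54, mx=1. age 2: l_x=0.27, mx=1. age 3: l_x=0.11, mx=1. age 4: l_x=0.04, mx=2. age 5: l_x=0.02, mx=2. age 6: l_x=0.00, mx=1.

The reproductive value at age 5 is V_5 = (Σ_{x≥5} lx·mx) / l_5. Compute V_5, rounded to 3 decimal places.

2.000

lx·mx for x ≥ 5: 0.04, 0 → sum = 0.04
V_5 = 0.04 / l_5 = 0.04 / 0.02 = 2 → 2.000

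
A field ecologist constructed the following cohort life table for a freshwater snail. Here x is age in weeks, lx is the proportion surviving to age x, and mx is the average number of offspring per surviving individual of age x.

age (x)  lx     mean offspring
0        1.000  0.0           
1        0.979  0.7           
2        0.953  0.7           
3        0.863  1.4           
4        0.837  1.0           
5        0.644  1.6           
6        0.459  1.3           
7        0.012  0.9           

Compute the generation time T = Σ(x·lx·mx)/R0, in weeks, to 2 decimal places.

3.53

lx·mx: 0, 0.6853, 0.6671, 1.2082, 0.837, 1.0304, 0.5967, 0.0108 → R0 = 5.0355
x·lx·mx: 0, 0.6853, 1.3342, 3.6246, 3.348, 5.152, 3.5802, 0.0756 → Σ = 17.7999
T = 17.7999 / 5.0355 = 3.534882… → 3.53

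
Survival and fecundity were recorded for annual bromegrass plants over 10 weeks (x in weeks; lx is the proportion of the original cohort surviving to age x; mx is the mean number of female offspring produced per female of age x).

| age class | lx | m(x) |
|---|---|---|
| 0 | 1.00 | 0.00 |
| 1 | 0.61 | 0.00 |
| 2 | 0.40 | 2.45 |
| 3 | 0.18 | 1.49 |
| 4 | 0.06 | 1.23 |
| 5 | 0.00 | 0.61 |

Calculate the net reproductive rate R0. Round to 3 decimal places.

lx·mx by age: 0, 0, 0.98, 0.2682, 0.0738, 0
R0 = Σ lx·mx = 1.322 → 1.322

1.322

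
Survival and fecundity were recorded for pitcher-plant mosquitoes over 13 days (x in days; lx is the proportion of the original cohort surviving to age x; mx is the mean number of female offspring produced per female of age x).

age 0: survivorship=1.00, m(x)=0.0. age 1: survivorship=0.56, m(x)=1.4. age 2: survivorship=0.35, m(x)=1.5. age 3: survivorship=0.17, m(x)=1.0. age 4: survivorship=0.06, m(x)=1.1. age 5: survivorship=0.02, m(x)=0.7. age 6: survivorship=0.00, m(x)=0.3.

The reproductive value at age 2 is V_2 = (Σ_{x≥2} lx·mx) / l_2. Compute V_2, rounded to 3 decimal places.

2.214

lx·mx for x ≥ 2: 0.525, 0.17, 0.066, 0.014, 0 → sum = 0.775
V_2 = 0.775 / l_2 = 0.775 / 0.35 = 2.214286… → 2.214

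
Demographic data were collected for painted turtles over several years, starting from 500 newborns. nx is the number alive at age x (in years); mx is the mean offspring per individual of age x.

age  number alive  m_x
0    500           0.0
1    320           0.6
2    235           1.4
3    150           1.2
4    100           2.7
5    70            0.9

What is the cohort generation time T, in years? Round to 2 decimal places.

2.69

lx = nx/n0 = nx/500: 1, 0.64, 0.47, 0.3, 0.2, 0.14
lx·mx: 0, 0.384, 0.658, 0.36, 0.54, 0.126 → R0 = 2.068
x·lx·mx: 0, 0.384, 1.316, 1.08, 2.16, 0.63 → Σ = 5.57
T = 5.57 / 2.068 = 2.693424… → 2.69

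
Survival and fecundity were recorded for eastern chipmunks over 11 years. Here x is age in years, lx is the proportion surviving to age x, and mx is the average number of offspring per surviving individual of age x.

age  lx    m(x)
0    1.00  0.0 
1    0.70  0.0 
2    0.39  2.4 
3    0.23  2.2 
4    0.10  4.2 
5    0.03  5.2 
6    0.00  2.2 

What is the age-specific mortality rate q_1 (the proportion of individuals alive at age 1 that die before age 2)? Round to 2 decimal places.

0.44

q_1 = (l_1 − l_2) / l_1 = (0.7 − 0.39) / 0.7
     = 0.31 / 0.7 = 0.442857… → 0.44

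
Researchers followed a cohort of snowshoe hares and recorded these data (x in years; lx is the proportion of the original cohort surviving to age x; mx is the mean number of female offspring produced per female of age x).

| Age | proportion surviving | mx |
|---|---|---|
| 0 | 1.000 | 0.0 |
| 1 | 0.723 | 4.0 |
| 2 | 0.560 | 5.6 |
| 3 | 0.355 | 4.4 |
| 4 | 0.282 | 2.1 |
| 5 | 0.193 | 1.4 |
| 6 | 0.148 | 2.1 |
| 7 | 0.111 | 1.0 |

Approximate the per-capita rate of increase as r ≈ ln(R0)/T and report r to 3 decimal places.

R0 = Σ lx·mx = 0 + 2.892 + 3.136 + 1.562 + 0.5922 + 0.2702 + 0.3108 + 0.111 = 8.8742
Σ x·lx·mx = 20.2116; T = 20.2116/8.8742 = 2.27757…
r ≈ ln(R0)/T = ln(8.8742)/2.27757… = 0.95854… → 0.959

0.959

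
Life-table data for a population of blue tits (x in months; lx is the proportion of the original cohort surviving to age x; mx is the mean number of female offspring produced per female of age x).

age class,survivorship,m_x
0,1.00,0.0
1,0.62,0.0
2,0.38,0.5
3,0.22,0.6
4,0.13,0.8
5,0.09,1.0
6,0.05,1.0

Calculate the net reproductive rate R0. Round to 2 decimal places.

0.57

lx·mx by age: 0, 0, 0.19, 0.132, 0.104, 0.09, 0.05
R0 = Σ lx·mx = 0.566 → 0.57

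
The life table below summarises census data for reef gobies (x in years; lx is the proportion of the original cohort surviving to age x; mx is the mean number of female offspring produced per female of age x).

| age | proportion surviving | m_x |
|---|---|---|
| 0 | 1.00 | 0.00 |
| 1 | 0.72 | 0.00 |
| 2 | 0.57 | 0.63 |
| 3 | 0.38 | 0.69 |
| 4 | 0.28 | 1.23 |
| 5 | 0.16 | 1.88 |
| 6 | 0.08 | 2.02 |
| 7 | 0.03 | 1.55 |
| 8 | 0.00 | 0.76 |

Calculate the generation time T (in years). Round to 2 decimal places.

3.85

lx·mx: 0, 0, 0.3591, 0.2622, 0.3444, 0.3008, 0.1616, 0.0465, 0 → R0 = 1.4746
x·lx·mx: 0, 0, 0.7182, 0.7866, 1.3776, 1.504, 0.9696, 0.3255, 0 → Σ = 5.6815
T = 5.6815 / 1.4746 = 3.852909… → 3.85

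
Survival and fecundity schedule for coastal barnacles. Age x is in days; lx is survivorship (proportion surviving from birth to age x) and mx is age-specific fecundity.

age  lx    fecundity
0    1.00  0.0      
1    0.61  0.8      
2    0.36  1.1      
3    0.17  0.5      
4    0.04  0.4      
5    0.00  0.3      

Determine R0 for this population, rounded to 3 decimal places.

lx·mx by age: 0, 0.488, 0.396, 0.085, 0.016, 0
R0 = Σ lx·mx = 0.985 → 0.985

0.985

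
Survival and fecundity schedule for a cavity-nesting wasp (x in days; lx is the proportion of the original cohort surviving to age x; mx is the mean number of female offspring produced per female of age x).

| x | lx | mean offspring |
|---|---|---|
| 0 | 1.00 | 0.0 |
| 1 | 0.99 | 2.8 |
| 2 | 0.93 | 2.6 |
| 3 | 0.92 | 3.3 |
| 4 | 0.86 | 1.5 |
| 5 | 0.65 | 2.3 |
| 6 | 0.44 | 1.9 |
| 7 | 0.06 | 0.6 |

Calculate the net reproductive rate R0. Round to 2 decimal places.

11.88

lx·mx by age: 0, 2.772, 2.418, 3.036, 1.29, 1.495, 0.836, 0.036
R0 = Σ lx·mx = 11.883 → 11.88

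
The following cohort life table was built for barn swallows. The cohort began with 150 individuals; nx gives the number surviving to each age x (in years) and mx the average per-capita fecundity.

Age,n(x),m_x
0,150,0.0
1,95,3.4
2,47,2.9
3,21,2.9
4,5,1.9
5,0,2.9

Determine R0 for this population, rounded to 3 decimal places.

3.531

lx = nx/n0 = nx/150: 1, 0.63333…, 0.31333…, 0.14, 0.03333…, 0
lx·mx by age: 0, 2.153333…, 0.908667…, 0.406, 0.063333…, 0
R0 = Σ lx·mx = 3.531333… → 3.531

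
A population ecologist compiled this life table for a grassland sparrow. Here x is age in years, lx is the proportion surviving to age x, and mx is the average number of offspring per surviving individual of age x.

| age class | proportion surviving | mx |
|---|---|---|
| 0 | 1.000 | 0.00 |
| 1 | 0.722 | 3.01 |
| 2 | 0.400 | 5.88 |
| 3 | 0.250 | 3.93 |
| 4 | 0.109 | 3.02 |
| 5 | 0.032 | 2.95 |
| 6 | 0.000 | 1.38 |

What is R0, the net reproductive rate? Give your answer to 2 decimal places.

lx·mx by age: 0, 2.17322, 2.352, 0.9825, 0.32918, 0.0944, 0
R0 = Σ lx·mx = 5.9313 → 5.93

5.93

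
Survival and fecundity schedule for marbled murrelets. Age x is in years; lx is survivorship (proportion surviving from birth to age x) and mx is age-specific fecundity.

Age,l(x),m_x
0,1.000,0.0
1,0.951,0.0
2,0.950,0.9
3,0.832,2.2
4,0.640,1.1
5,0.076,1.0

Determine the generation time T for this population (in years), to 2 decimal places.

lx·mx: 0, 0, 0.855, 1.8304, 0.704, 0.076 → R0 = 3.4654
x·lx·mx: 0, 0, 1.71, 5.4912, 2.816, 0.38 → Σ = 10.3972
T = 10.3972 / 3.4654 = 3.000289… → 3.00

3.00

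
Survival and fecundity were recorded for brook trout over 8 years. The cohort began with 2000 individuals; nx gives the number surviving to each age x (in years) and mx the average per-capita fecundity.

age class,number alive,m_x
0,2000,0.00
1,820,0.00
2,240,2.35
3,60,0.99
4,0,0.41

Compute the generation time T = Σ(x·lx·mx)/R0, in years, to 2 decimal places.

lx = nx/n0 = nx/2000: 1, 0.41, 0.12, 0.03, 0
lx·mx: 0, 0, 0.282, 0.0297, 0 → R0 = 0.3117
x·lx·mx: 0, 0, 0.564, 0.0891, 0 → Σ = 0.6531
T = 0.6531 / 0.3117 = 2.095284… → 2.10

2.10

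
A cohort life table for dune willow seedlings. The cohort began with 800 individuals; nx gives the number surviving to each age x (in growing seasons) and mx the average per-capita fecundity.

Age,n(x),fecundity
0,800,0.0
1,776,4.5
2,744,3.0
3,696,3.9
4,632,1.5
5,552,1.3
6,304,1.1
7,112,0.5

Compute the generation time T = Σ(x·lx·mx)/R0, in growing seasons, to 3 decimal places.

2.466

lx = nx/n0 = nx/800: 1, 0.97, 0.93, 0.87, 0.79, 0.69, 0.38, 0.14
lx·mx: 0, 4.365, 2.79, 3.393, 1.185, 0.897, 0.418, 0.07 → R0 = 13.118
x·lx·mx: 0, 4.365, 5.58, 10.179, 4.74, 4.485, 2.508, 0.49 → Σ = 32.347
T = 32.347 / 13.118 = 2.465848… → 2.466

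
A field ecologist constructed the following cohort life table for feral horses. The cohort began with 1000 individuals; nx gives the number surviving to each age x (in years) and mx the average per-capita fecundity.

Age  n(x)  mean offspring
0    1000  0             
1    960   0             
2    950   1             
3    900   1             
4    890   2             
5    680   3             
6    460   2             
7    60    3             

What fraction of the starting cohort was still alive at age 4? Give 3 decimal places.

l_4 = n_4/n_0 = 890/1000 = 0.89 → 0.890

0.890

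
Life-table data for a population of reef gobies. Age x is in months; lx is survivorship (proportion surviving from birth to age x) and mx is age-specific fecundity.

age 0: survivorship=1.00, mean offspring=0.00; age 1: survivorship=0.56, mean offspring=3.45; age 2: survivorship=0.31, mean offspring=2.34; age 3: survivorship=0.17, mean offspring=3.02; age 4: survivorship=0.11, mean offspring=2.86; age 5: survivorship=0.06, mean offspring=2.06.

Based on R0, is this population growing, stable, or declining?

R0 = Σ lx·mx = 0 + 1.932 + 0.7254 + 0.5134 + 0.3146 + 0.1236 = 3.609
R0 > 1, so the population is growing.

growing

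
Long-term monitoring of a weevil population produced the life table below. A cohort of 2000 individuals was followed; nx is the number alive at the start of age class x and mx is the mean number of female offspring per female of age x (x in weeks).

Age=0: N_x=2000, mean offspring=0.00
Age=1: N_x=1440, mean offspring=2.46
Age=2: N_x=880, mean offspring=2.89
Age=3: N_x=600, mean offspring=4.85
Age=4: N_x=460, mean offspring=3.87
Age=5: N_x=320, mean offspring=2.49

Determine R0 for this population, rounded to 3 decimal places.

5.786

lx = nx/n0 = nx/2000: 1, 0.72, 0.44, 0.3, 0.23, 0.16
lx·mx by age: 0, 1.7712, 1.2716, 1.455, 0.8901, 0.3984
R0 = Σ lx·mx = 5.7863 → 5.786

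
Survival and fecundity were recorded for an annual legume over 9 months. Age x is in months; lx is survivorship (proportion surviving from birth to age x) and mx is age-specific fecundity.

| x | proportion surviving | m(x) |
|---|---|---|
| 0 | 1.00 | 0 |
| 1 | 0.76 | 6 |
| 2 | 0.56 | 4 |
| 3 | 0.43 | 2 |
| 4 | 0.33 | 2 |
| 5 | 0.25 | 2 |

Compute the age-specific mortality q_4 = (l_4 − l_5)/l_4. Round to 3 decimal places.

0.242

q_4 = (l_4 − l_5) / l_4 = (0.33 − 0.25) / 0.33
     = 0.08 / 0.33 = 0.242424… → 0.242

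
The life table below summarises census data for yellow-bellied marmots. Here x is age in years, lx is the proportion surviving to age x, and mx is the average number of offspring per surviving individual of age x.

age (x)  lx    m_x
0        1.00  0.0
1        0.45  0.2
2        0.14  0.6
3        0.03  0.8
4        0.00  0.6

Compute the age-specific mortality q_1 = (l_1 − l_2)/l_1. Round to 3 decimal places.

q_1 = (l_1 − l_2) / l_1 = (0.45 − 0.14) / 0.45
     = 0.31 / 0.45 = 0.688889… → 0.689

0.689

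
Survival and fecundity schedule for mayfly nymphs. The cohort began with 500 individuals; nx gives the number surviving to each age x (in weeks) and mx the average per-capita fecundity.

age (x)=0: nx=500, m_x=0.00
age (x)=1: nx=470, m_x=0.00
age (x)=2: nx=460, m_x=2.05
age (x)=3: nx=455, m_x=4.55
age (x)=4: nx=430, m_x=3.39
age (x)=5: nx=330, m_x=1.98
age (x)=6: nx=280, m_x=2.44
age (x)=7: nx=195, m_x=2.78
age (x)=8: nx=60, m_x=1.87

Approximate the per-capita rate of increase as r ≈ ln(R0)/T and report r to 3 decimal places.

0.636

lx = nx/n0 = nx/500: 1, 0.94, 0.92, 0.91, 0.86, 0.66, 0.56, 0.39, 0.12
R0 = Σ lx·mx = 0 + 0 + 1.886 + 4.1405 + 2.9154 + 1.3068 + 1.3664 + 1.0842 + 0.2244 = 12.9237
Σ x·lx·mx = 51.9721; T = 51.9721/12.9237 = 4.02146…
r ≈ ln(R0)/T = ln(12.9237)/4.02146… = 0.63635… → 0.636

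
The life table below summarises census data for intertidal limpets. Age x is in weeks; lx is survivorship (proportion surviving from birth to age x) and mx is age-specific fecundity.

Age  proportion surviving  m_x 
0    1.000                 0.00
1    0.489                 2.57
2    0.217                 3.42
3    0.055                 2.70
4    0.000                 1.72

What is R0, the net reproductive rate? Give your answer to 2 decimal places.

2.15

lx·mx by age: 0, 1.25673, 0.74214, 0.1485, 0
R0 = Σ lx·mx = 2.14737 → 2.15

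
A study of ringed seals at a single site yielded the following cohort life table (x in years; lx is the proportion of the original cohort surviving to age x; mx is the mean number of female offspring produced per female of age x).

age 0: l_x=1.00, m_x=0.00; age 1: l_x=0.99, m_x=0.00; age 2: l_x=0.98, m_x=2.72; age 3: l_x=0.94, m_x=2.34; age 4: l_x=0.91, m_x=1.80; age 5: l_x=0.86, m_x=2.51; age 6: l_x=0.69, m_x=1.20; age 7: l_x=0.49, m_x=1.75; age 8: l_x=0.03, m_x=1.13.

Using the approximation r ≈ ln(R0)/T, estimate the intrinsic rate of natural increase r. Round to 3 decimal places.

R0 = Σ lx·mx = 0 + 0 + 2.6656 + 2.1996 + 1.638 + 2.1586 + 0.828 + 0.8575 + 0.0339 = 10.3812
Σ x·lx·mx = 40.5167; T = 40.5167/10.3812 = 3.90289…
r ≈ ln(R0)/T = ln(10.3812)/3.90289… = 0.59955… → 0.600

0.600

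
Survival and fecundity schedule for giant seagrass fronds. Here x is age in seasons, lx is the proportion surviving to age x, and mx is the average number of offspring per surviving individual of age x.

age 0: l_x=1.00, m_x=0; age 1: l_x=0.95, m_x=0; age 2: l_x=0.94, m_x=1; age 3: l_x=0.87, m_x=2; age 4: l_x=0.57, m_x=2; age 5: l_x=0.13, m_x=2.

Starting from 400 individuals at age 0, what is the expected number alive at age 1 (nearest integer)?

Expected survivors = N0 · l_1 = 400 × 0.95 = 380 → 380

380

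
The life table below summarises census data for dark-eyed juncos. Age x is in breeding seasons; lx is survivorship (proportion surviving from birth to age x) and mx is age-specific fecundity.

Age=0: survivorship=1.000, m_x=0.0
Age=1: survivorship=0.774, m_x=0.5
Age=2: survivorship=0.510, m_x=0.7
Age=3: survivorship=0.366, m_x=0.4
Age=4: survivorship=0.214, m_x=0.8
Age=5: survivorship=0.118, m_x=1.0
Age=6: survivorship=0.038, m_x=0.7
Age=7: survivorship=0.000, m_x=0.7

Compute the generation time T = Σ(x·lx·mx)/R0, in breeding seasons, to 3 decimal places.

2.466

lx·mx: 0, 0.387, 0.357, 0.1464, 0.1712, 0.118, 0.0266, 0 → R0 = 1.2062
x·lx·mx: 0, 0.387, 0.714, 0.4392, 0.6848, 0.59, 0.1596, 0 → Σ = 2.9746
T = 2.9746 / 1.2062 = 2.466092… → 2.466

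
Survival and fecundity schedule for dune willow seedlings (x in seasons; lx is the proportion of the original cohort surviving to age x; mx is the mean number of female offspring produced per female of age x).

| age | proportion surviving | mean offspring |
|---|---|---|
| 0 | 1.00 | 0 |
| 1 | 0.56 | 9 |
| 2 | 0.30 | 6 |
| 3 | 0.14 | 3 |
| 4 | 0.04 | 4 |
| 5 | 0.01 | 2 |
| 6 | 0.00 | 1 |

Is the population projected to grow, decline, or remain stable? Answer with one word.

growing

R0 = Σ lx·mx = 0 + 5.04 + 1.8 + 0.42 + 0.16 + 0.02 + 0 = 7.44
R0 > 1, so the population is growing.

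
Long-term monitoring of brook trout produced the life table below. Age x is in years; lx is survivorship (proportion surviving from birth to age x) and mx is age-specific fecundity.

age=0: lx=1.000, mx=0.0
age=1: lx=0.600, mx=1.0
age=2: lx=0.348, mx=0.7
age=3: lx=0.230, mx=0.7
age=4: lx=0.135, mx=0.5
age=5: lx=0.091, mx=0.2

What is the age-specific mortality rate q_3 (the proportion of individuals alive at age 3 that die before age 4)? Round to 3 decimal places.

0.413

q_3 = (l_3 − l_4) / l_3 = (0.23 − 0.135) / 0.23
     = 0.095 / 0.23 = 0.413043… → 0.413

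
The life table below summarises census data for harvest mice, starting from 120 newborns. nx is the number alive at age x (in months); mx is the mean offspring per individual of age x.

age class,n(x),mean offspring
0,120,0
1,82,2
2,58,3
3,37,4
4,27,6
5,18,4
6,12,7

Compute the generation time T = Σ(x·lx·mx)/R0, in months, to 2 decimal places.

lx = nx/n0 = nx/120: 1, 0.68333…, 0.48333…, 0.30833…, 0.225, 0.15, 0.1
lx·mx: 0, 1.366667…, 1.45…, 1.233333…, 1.35, 0.6, 0.7 → R0 = 6.7…
x·lx·mx: 0, 1.366667…, 2.9…, 3.7…, 5.4, 3, 4.2 → Σ = 20.566667…
T = 20.566667… / 6.7… = 3.069652… → 3.07

3.07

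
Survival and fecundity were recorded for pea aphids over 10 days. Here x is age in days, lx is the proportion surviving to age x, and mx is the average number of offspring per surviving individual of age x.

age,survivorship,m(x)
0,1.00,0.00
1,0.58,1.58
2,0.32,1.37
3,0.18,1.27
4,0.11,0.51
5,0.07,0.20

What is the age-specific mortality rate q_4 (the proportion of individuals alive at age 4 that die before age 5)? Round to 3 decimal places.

q_4 = (l_4 − l_5) / l_4 = (0.11 − 0.07) / 0.11
     = 0.04 / 0.11 = 0.363636… → 0.364

0.364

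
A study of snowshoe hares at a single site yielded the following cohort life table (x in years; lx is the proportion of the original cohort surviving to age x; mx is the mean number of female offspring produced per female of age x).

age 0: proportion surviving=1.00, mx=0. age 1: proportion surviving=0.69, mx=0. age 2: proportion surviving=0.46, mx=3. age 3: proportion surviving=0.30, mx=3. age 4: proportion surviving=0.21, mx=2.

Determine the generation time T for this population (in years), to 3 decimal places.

lx·mx: 0, 0, 1.38, 0.9, 0.42 → R0 = 2.7
x·lx·mx: 0, 0, 2.76, 2.7, 1.68 → Σ = 7.14
T = 7.14 / 2.7 = 2.644444… → 2.644

2.644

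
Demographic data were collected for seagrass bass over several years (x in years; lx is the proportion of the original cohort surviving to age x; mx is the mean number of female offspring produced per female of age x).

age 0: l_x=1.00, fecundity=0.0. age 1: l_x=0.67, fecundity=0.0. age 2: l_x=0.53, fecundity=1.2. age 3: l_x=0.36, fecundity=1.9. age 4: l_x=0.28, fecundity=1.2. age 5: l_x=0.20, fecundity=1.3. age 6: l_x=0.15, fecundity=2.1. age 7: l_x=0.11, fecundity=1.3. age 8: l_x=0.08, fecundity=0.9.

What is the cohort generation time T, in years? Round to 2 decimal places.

lx·mx: 0, 0, 0.636, 0.684, 0.336, 0.26, 0.315, 0.143, 0.072 → R0 = 2.446
x·lx·mx: 0, 0, 1.272, 2.052, 1.344, 1.3, 1.89, 1.001, 0.576 → Σ = 9.435
T = 9.435 / 2.446 = 3.857318… → 3.86

3.86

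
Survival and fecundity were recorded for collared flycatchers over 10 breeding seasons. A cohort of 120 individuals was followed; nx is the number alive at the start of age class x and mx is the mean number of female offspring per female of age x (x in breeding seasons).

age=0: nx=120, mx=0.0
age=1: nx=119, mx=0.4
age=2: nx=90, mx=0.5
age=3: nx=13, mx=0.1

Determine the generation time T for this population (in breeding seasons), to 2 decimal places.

lx = nx/n0 = nx/120: 1, 0.99167…, 0.75, 0.10833…
lx·mx: 0, 0.396667…, 0.375, 0.010833… → R0 = 0.7825…
x·lx·mx: 0, 0.396667…, 0.75, 0.0325… → Σ = 1.179167…
T = 1.179167… / 0.7825… = 1.506922… → 1.51

1.51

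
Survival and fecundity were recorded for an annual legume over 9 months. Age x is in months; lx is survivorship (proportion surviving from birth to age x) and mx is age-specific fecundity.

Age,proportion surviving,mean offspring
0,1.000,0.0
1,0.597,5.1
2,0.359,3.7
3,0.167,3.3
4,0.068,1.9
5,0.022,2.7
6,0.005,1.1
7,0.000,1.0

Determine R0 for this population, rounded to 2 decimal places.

5.12

lx·mx by age: 0, 3.0447, 1.3283, 0.5511, 0.1292, 0.0594, 0.0055, 0
R0 = Σ lx·mx = 5.1182 → 5.12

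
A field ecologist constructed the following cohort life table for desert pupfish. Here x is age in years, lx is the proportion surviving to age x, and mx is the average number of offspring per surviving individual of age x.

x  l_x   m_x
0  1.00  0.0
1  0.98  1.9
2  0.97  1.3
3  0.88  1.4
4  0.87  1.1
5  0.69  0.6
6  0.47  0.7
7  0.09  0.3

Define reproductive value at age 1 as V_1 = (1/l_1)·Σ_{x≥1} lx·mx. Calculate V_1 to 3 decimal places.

6.206

lx·mx for x ≥ 1: 1.862, 1.261, 1.232, 0.957, 0.414, 0.329, 0.027 → sum = 6.082
V_1 = 6.082 / l_1 = 6.082 / 0.98 = 6.206122… → 6.206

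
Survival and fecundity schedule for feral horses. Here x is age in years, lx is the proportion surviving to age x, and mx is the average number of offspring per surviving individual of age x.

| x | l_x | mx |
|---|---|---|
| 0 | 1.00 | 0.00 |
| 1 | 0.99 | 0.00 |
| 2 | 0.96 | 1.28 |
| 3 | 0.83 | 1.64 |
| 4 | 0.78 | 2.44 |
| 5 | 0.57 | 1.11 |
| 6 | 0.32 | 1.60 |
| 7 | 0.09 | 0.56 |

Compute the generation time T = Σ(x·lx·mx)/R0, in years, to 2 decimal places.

3.65

lx·mx: 0, 0, 1.2288, 1.3612, 1.9032, 0.6327, 0.512, 0.0504 → R0 = 5.6883
x·lx·mx: 0, 0, 2.4576, 4.0836, 7.6128, 3.1635, 3.072, 0.3528 → Σ = 20.7423
T = 20.7423 / 5.6883 = 3.646485… → 3.65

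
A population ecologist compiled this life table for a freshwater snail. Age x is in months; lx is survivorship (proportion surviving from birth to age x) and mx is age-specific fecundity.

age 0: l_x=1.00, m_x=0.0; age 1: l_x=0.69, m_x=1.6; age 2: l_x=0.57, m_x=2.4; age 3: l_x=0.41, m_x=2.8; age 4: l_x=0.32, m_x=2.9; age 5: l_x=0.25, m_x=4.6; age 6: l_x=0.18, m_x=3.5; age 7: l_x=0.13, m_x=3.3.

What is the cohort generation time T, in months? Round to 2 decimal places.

lx·mx: 0, 1.104, 1.368, 1.148, 0.928, 1.15, 0.63, 0.429 → R0 = 6.757
x·lx·mx: 0, 1.104, 2.736, 3.444, 3.712, 5.75, 3.78, 3.003 → Σ = 23.529
T = 23.529 / 6.757 = 3.482167… → 3.48

3.48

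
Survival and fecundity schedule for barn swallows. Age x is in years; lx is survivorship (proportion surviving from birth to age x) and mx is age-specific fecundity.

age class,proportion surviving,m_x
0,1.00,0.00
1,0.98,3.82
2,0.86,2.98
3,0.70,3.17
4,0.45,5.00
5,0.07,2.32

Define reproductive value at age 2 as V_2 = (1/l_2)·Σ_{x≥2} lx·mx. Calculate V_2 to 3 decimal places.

lx·mx for x ≥ 2: 2.5628, 2.219, 2.25, 0.1624 → sum = 7.1942
V_2 = 7.1942 / l_2 = 7.1942 / 0.86 = 8.365349… → 8.365

8.365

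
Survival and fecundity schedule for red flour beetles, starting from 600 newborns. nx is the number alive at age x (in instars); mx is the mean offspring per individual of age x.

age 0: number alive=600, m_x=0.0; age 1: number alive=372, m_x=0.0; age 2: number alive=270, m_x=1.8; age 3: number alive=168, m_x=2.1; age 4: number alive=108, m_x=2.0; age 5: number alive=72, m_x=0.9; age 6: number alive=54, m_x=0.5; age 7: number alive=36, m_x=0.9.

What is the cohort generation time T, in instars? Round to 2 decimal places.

lx = nx/n0 = nx/600: 1, 0.62, 0.45, 0.28, 0.18, 0.12, 0.09, 0.06
lx·mx: 0, 0, 0.81, 0.588, 0.36, 0.108, 0.045, 0.054 → R0 = 1.965
x·lx·mx: 0, 0, 1.62, 1.764, 1.44, 0.54, 0.27, 0.378 → Σ = 6.012
T = 6.012 / 1.965 = 3.059542… → 3.06

3.06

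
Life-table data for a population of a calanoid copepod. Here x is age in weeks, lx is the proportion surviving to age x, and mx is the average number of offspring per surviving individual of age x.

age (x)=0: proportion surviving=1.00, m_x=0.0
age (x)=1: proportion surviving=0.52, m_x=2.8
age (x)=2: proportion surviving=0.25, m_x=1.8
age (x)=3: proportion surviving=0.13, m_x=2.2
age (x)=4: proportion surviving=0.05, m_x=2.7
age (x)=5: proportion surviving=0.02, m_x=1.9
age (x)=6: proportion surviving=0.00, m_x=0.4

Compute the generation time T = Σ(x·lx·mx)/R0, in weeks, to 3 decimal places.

1.668

lx·mx: 0, 1.456, 0.45, 0.286, 0.135, 0.038, 0 → R0 = 2.365
x·lx·mx: 0, 1.456, 0.9, 0.858, 0.54, 0.19, 0 → Σ = 3.944
T = 3.944 / 2.365 = 1.667653… → 1.668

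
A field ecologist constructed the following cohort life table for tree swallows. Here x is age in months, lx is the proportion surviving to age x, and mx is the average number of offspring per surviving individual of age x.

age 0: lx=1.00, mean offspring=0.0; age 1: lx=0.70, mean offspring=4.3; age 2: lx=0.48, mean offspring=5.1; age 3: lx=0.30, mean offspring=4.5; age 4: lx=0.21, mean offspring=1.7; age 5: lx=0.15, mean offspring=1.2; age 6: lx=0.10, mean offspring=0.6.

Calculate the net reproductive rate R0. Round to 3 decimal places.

lx·mx by age: 0, 3.01, 2.448, 1.35, 0.357, 0.18, 0.06
R0 = Σ lx·mx = 7.405 → 7.405

7.405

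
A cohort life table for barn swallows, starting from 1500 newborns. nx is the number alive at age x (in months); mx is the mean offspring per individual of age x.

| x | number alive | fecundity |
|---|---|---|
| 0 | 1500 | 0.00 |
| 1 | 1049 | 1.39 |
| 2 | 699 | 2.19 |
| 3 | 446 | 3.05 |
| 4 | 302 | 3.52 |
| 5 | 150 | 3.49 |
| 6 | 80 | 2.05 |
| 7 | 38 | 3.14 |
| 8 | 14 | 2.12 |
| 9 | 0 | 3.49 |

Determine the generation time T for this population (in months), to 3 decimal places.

lx = nx/n0 = nx/1500: 1, 0.69933…, 0.466, 0.29733…, 0.20133…, 0.1, 0.05333…, 0.02533…, 0.00933…, 0
lx·mx: 0, 0.972073…, 1.02054, 0.906867…, 0.708693…, 0.349, 0.109333…, 0.079547…, 0.019787…, 0 → R0 = 4.16584…
x·lx·mx: 0, 0.972073…, 2.04108, 2.7206…, 2.834773…, 1.745, 0.656…, 0.556827…, 0.158293…, 0 → Σ = 11.684647…
T = 11.684647… / 4.16584… = 2.804872… → 2.805

2.805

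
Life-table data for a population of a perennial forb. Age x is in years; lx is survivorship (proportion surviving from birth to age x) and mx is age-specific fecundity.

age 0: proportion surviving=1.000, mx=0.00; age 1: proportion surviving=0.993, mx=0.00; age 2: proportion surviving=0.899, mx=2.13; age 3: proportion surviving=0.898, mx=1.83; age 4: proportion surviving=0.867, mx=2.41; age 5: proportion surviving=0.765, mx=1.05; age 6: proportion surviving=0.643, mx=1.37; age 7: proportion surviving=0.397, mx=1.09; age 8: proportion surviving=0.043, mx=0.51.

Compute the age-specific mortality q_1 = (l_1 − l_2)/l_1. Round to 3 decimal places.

0.095

q_1 = (l_1 − l_2) / l_1 = (0.993 − 0.899) / 0.993
     = 0.094 / 0.993 = 0.094663… → 0.095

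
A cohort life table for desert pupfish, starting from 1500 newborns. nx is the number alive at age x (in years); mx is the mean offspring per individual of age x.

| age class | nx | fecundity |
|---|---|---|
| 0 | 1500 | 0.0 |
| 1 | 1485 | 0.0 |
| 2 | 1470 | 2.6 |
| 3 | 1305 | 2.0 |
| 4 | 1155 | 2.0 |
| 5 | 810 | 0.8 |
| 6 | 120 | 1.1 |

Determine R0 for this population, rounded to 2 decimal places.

lx = nx/n0 = nx/1500: 1, 0.99, 0.98, 0.87, 0.77, 0.54, 0.08
lx·mx by age: 0, 0, 2.548, 1.74, 1.54, 0.432, 0.088
R0 = Σ lx·mx = 6.348 → 6.35

6.35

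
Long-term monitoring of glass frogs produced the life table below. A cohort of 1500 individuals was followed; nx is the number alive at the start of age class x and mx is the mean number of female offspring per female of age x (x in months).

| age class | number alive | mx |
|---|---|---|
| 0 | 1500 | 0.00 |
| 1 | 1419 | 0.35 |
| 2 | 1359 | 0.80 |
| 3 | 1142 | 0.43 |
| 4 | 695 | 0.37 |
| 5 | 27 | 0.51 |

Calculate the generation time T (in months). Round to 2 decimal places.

lx = nx/n0 = nx/1500: 1, 0.946, 0.906, 0.76133…, 0.46333…, 0.018
lx·mx: 0, 0.3311, 0.7248, 0.327373…, 0.171433…, 0.00918 → R0 = 1.563887…
x·lx·mx: 0, 0.3311, 1.4496, 0.98212…, 0.685733…, 0.0459 → Σ = 3.494453…
T = 3.494453… / 1.563887… = 2.234467… → 2.23

2.23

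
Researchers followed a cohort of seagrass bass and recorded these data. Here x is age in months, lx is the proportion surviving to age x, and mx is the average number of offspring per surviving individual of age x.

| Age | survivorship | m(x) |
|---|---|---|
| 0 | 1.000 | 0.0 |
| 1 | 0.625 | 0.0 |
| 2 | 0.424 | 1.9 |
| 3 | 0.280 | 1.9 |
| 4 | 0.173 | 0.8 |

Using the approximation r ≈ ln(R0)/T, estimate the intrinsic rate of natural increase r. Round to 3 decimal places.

0.153

R0 = Σ lx·mx = 0 + 0 + 0.8056 + 0.532 + 0.1384 = 1.476
Σ x·lx·mx = 3.7608; T = 3.7608/1.476 = 2.54797…
r ≈ ln(R0)/T = ln(1.476)/2.54797… = 0.1528… → 0.153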